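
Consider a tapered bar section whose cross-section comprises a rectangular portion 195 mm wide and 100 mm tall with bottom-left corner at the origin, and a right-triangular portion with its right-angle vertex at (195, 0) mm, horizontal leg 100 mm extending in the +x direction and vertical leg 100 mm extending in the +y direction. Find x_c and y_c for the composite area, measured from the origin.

x_c = 124.20 mm, y_c = 46.60 mm

Part | A | x̄ᵢ | ȳᵢ | A·x̄ᵢ | A·ȳᵢ
rectangular portion | 19500.00 | 97.50 | 50.00 | 1901250.00 | 975000.00
triangular portion | 5000.00 | 228.33 | 33.33 | 1141666.67 | 166666.67
Σ | 24500.00 |  |  | 3042916.67 | 1141666.67
x_c = 3042916.67 / 24500.00 = 124.20 mm
y_c = 1141666.67 / 24500.00 = 46.60 mm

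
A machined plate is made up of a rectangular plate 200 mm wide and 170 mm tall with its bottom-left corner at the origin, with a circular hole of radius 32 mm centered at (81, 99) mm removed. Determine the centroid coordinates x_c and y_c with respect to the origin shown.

x_c = 101.99 mm, y_c = 83.54 mm

Part | A | x̄ᵢ | ȳᵢ | A·x̄ᵢ | A·ȳᵢ
plate | 34000.00 | 100.00 | 85.00 | 3400000.00 | 2890000.00
hole | -3216.99 | 81.00 | 99.00 | -260576.26 | -318482.10
Σ | 30783.01 |  |  | 3139423.74 | 2571517.90
x_c = 3139423.74 / 30783.01 = 101.99 mm
y_c = 2571517.90 / 30783.01 = 83.54 mm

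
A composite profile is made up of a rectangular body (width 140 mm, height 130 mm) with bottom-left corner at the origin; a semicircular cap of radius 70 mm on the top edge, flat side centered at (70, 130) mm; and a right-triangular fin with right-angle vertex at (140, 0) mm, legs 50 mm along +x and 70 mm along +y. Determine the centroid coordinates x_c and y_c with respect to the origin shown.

rectangular body: A = 140 × 130 = 18200.00, centroid at (70.00, 65.00).
semicircular top: A = ½π·70² = 7696.90, centroid at (70.00, 159.71).
triangular fin: A = ½·50·70 = 1750.00, centroid at (156.67, 23.33).
ΣA = 27646.90 mm², ΣAx_c = 2086949.81 mm³, ΣAy_c = 2453097.26 mm³.
x_c = 2086949.81/27646.90 = 75.49 mm; y_c = 2453097.26/27646.90 = 88.73 mm.

x_c = 75.49 mm, y_c = 88.73 mm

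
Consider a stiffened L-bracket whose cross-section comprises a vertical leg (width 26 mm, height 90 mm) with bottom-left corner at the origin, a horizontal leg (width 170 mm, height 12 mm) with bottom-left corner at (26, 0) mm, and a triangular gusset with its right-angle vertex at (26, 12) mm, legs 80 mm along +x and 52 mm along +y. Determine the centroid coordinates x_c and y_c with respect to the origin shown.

vertical leg: A = 26 × 90 = 2340.00, centroid at (13.00, 45.00).
horizontal leg: A = 170 × 12 = 2040.00, centroid at (111.00, 6.00).
gusset: A = ½·80·52 = 2080.00, centroid at (52.67, 29.33).
ΣA = 6460.00 mm², ΣAx_c = 366406.67 mm³, ΣAy_c = 178553.33 mm³.
x_c = 366406.67/6460.00 = 56.72 mm; y_c = 178553.33/6460.00 = 27.64 mm.

x_c = 56.72 mm, y_c = 27.64 mm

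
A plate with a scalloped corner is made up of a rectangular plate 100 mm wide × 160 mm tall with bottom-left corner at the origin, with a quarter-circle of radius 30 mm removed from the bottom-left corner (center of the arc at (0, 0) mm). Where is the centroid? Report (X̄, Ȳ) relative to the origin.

X̄ = 51.72 mm, Ȳ = 83.11 mm

plate: A = 100 × 160 = 16000.00, centroid at (50.00, 80.00).
removed quarter-circle: A = −¼π·30² = -706.86, centroid at (12.73, 12.73).
ΣA = 15293.14 mm², ΣAX̄ = 791000.00 mm³, ΣAȲ = 1271000.00 mm³.
X̄ = 791000.00/15293.14 = 51.72 mm; Ȳ = 1271000.00/15293.14 = 83.11 mm.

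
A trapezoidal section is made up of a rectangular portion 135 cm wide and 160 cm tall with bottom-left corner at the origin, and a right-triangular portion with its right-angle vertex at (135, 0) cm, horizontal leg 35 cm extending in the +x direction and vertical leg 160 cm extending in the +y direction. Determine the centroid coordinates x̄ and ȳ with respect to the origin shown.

rectangular portion: A = 135 × 160 = 21600.00, centroid at (67.50, 80.00).
triangular portion: A = ½·35·160 = 2800.00, centroid at (146.67, 53.33).
ΣA = 24400.00 cm²
ΣAx̄ = (21600.00)(67.50) + (2800.00)(146.67) = 1868666.67 cm³
ΣAȳ = (21600.00)(80.00) + (2800.00)(53.33) = 1877333.33 cm³
x̄ = 1868666.67 / 24400.00 = 76.58 cm
ȳ = 1877333.33 / 24400.00 = 76.94 cm

x̄ = 76.58 cm, ȳ = 76.94 cm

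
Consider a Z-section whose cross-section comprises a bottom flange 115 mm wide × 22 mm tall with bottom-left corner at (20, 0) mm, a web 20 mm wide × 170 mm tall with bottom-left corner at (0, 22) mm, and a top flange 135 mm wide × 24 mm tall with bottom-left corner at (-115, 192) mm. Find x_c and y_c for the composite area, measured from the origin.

x_c = 8.31 mm, y_c = 114.79 mm

Part | A | x̄ᵢ | ȳᵢ | A·x̄ᵢ | A·ȳᵢ
bottom flange | 2530.00 | 77.50 | 11.00 | 196075.00 | 27830.00
web | 3400.00 | 10.00 | 107.00 | 34000.00 | 363800.00
top flange | 3240.00 | -47.50 | 204.00 | -153900.00 | 660960.00
Σ | 9170.00 |  |  | 76175.00 | 1052590.00
x_c = 76175.00 / 9170.00 = 8.31 mm
y_c = 1052590.00 / 9170.00 = 114.79 mm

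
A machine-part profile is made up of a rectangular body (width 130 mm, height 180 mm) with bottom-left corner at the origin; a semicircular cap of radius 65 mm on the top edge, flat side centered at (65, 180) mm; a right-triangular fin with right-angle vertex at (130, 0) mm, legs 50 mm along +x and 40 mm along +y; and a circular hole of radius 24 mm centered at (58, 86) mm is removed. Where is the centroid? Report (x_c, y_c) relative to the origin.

x_c = 68.23 mm, y_c = 114.33 mm

rectangular body: A = 130 × 180 = 23400.00, centroid at (65.00, 90.00).
semicircular top: A = ½π·65² = 6636.61, centroid at (65.00, 207.59).
triangular fin: A = ½·50·40 = 1000.00, centroid at (146.67, 13.33).
hole: A = −π·24² = -1809.56, centroid at (58.00, 86.00).
ΣA = 29227.06 mm²
ΣAx_c = (23400.00)(65.00) + (6636.61)(65.00) + (1000.00)(146.67) + (-1809.56)(58.00) = 1994092.28 mm³
ΣAy_c = (23400.00)(90.00) + (6636.61)(207.59) + (1000.00)(13.33) + (-1809.56)(86.00) = 3341385.34 mm³
x_c = 1994092.28 / 29227.06 = 68.23 mm
y_c = 3341385.34 / 29227.06 = 114.33 mm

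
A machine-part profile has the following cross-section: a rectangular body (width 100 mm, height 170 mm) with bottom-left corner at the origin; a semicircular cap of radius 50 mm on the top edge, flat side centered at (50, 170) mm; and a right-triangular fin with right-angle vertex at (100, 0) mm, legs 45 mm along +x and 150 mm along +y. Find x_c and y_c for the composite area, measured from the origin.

x_c = 59.03 mm, y_c = 97.30 mm

rectangular body: A = 100 × 170 = 17000.00, centroid at (50.00, 85.00).
semicircular top: A = ½π·50² = 3926.99, centroid at (50.00, 191.22).
triangular fin: A = ½·45·150 = 3375.00, centroid at (115.00, 50.00).
ΣA = 24301.99 mm²
ΣAx_c = (17000.00)(50.00) + (3926.99)(50.00) + (3375.00)(115.00) = 1434474.54 mm³
ΣAy_c = (17000.00)(85.00) + (3926.99)(191.22) + (3375.00)(50.00) = 2364671.77 mm³
x_c = 1434474.54 / 24301.99 = 59.03 mm
y_c = 2364671.77 / 24301.99 = 97.30 mm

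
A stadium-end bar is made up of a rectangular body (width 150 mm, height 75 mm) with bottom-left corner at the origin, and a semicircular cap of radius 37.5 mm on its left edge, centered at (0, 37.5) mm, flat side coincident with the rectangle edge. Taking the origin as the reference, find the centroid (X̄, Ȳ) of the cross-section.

rectangular body: A = 150 × 75 = 11250.00, centroid at (75.00, 37.50).
semicircular end: A = ½π·37.5² = 2208.93, centroid at (-15.92, 37.50).
ΣA = 13458.93 mm², ΣAX̄ = 808593.75 mm³, ΣAȲ = 504709.96 mm³.
X̄ = 808593.75/13458.93 = 60.08 mm; Ȳ = 504709.96/13458.93 = 37.50 mm.

X̄ = 60.08 mm, Ȳ = 37.50 mm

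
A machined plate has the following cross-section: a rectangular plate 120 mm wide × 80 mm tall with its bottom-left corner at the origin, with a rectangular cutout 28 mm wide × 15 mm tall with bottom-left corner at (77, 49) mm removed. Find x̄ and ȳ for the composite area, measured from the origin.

Part | A | x̄ᵢ | ȳᵢ | A·x̄ᵢ | A·ȳᵢ
plate | 9600.00 | 60.00 | 40.00 | 576000.00 | 384000.00
hole | -420.00 | 91.00 | 56.50 | -38220.00 | -23730.00
Σ | 9180.00 |  |  | 537780.00 | 360270.00
x̄ = 537780.00 / 9180.00 = 58.58 mm
ȳ = 360270.00 / 9180.00 = 39.25 mm

x̄ = 58.58 mm, ȳ = 39.25 mm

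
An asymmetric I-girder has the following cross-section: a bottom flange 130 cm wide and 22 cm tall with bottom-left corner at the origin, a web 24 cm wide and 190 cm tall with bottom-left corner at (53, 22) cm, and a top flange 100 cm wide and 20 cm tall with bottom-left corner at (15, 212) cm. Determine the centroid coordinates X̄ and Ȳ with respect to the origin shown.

bottom flange: A = 130 × 22 = 2860.00, centroid at (65.00, 11.00).
web: A = 24 × 190 = 4560.00, centroid at (65.00, 117.00).
top flange: A = 100 × 20 = 2000.00, centroid at (65.00, 222.00).
ΣA = 9420.00 cm², ΣAX̄ = 612300.00 cm³, ΣAȲ = 1008980.00 cm³.
X̄ = 612300.00/9420.00 = 65.00 cm; Ȳ = 1008980.00/9420.00 = 107.11 cm.

X̄ = 65.00 cm, Ȳ = 107.11 cm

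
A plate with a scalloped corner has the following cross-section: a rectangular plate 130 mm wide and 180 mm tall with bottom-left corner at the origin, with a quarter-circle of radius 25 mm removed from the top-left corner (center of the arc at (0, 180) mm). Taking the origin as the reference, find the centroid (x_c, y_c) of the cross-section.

plate: A = 130 × 180 = 23400.00, centroid at (65.00, 90.00).
removed quarter-circle: A = −¼π·25² = -490.87, centroid at (10.61, 169.39).
ΣA = 22909.13 mm², ΣAx_c = 1515791.67 mm³, ΣAy_c = 2022851.04 mm³.
x_c = 1515791.67/22909.13 = 66.17 mm; y_c = 2022851.04/22909.13 = 88.30 mm.

x_c = 66.17 mm, y_c = 88.30 mm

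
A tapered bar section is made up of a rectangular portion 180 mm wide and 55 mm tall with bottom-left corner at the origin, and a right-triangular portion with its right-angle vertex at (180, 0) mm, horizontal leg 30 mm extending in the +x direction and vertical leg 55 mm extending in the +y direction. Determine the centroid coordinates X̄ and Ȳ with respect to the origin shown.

X̄ = 97.69 mm, Ȳ = 26.79 mm

rectangular portion: A = 180 × 55 = 9900.00, centroid at (90.00, 27.50).
triangular portion: A = ½·30·55 = 825.00, centroid at (190.00, 18.33).
ΣA = 10725.00 mm², ΣAX̄ = 1047750.00 mm³, ΣAȲ = 287375.00 mm³.
X̄ = 1047750.00/10725.00 = 97.69 mm; Ȳ = 287375.00/10725.00 = 26.79 mm.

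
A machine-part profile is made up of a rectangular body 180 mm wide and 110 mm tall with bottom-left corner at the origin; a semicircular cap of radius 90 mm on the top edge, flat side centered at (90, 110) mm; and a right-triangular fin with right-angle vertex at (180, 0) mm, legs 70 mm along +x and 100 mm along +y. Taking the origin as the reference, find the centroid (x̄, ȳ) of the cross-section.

x̄ = 101.01 mm, ȳ = 85.81 mm

Part | A | x̄ᵢ | ȳᵢ | A·x̄ᵢ | A·ȳᵢ
rectangular body | 19800.00 | 90.00 | 55.00 | 1782000.00 | 1089000.00
semicircular top | 12723.45 | 90.00 | 148.20 | 1145110.52 | 1885579.53
triangular fin | 3500.00 | 203.33 | 33.33 | 711666.67 | 116666.67
Σ | 36023.45 |  |  | 3638777.19 | 3091246.19
x̄ = 3638777.19 / 36023.45 = 101.01 mm
ȳ = 3091246.19 / 36023.45 = 85.81 mm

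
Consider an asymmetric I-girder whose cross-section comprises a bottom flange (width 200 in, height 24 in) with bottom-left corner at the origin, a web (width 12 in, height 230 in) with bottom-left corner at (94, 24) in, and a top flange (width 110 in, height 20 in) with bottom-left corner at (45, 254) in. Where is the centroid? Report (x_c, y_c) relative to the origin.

Part | A | x̄ᵢ | ȳᵢ | A·x̄ᵢ | A·ȳᵢ
bottom flange | 4800.00 | 100.00 | 12.00 | 480000.00 | 57600.00
web | 2760.00 | 100.00 | 139.00 | 276000.00 | 383640.00
top flange | 2200.00 | 100.00 | 264.00 | 220000.00 | 580800.00
Σ | 9760.00 |  |  | 976000.00 | 1022040.00
x_c = 976000.00 / 9760.00 = 100.00 in
y_c = 1022040.00 / 9760.00 = 104.72 in

x_c = 100.00 in, y_c = 104.72 in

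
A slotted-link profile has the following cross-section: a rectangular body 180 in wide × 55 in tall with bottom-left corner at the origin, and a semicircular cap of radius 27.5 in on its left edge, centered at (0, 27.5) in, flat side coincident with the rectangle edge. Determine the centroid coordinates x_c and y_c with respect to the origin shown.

x_c = 79.11 in, y_c = 27.50 in

rectangular body: A = 180 × 55 = 9900.00, centroid at (90.00, 27.50).
semicircular end: A = ½π·27.5² = 1187.91, centroid at (-11.67, 27.50).
ΣA = 11087.91 in²
ΣAx_c = (9900.00)(90.00) + (1187.91)(-11.67) = 877135.42 in³
ΣAy_c = (9900.00)(27.50) + (1187.91)(27.50) = 304917.65 in³
x_c = 877135.42 / 11087.91 = 79.11 in
y_c = 304917.65 / 11087.91 = 27.50 in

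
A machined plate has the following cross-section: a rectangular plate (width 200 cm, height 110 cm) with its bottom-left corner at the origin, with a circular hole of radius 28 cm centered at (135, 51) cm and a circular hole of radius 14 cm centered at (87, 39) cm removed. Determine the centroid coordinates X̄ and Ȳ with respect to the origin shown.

X̄ = 95.87 cm, Ȳ = 56.04 cm

Part | A | x̄ᵢ | ȳᵢ | A·x̄ᵢ | A·ȳᵢ
plate | 22000.00 | 100.00 | 55.00 | 2200000.00 | 1210000.00
hole 1 | -2463.01 | 135.00 | 51.00 | -332506.17 | -125613.44
hole 2 | -615.75 | 87.00 | 39.00 | -53570.44 | -24014.33
Σ | 18921.24 |  |  | 1813923.40 | 1060372.23
X̄ = 1813923.40 / 18921.24 = 95.87 cm
Ȳ = 1060372.23 / 18921.24 = 56.04 cm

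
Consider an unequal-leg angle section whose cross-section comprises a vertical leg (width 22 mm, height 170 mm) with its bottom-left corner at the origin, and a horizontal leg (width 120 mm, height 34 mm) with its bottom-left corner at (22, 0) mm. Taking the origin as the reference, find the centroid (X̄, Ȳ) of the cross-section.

X̄ = 48.04 mm, Ȳ = 49.52 mm

Part | A | x̄ᵢ | ȳᵢ | A·x̄ᵢ | A·ȳᵢ
vertical leg | 3740.00 | 11.00 | 85.00 | 41140.00 | 317900.00
horizontal leg | 4080.00 | 82.00 | 17.00 | 334560.00 | 69360.00
Σ | 7820.00 |  |  | 375700.00 | 387260.00
X̄ = 375700.00 / 7820.00 = 48.04 mm
Ȳ = 387260.00 / 7820.00 = 49.52 mm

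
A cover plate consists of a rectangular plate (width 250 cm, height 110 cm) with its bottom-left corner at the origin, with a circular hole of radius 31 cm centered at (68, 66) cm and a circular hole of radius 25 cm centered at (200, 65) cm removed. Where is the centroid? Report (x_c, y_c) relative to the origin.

x_c = 126.10 cm, y_c = 52.65 cm

plate: A = 250 × 110 = 27500.00, centroid at (125.00, 55.00).
hole 1: A = −π·31² = -3019.07, centroid at (68.00, 66.00).
hole 2: A = −π·25² = -1963.50, centroid at (200.00, 65.00).
ΣA = 22517.43 cm²
ΣAx_c = (27500.00)(125.00) + (-3019.07)(68.00) + (-1963.50)(200.00) = 2839504.12 cm³
ΣAy_c = (27500.00)(55.00) + (-3019.07)(66.00) + (-1963.50)(65.00) = 1185614.14 cm³
x_c = 2839504.12 / 22517.43 = 126.10 cm
y_c = 1185614.14 / 22517.43 = 52.65 cm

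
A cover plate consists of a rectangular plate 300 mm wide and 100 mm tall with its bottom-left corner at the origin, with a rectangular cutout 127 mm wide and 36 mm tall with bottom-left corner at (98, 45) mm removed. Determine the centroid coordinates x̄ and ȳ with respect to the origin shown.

Part | A | x̄ᵢ | ȳᵢ | A·x̄ᵢ | A·ȳᵢ
plate | 30000.00 | 150.00 | 50.00 | 4500000.00 | 1500000.00
hole | -4572.00 | 161.50 | 63.00 | -738378.00 | -288036.00
Σ | 25428.00 |  |  | 3761622.00 | 1211964.00
x̄ = 3761622.00 / 25428.00 = 147.93 mm
ȳ = 1211964.00 / 25428.00 = 47.66 mm

x̄ = 147.93 mm, ȳ = 47.66 mm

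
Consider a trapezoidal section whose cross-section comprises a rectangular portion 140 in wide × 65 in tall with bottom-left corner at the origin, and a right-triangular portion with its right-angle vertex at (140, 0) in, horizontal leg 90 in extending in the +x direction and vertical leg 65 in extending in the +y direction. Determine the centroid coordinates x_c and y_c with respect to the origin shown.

Part | A | x̄ᵢ | ȳᵢ | A·x̄ᵢ | A·ȳᵢ
rectangular portion | 9100.00 | 70.00 | 32.50 | 637000.00 | 295750.00
triangular portion | 2925.00 | 170.00 | 21.67 | 497250.00 | 63375.00
Σ | 12025.00 |  |  | 1134250.00 | 359125.00
x_c = 1134250.00 / 12025.00 = 94.32 in
y_c = 359125.00 / 12025.00 = 29.86 in

x_c = 94.32 in, y_c = 29.86 in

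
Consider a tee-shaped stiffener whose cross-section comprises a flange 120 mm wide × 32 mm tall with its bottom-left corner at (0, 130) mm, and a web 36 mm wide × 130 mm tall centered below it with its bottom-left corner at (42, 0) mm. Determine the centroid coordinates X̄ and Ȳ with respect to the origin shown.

X̄ = 60.00 mm, Ȳ = 101.51 mm

web: A = 36 × 130 = 4680.00, centroid at (60.00, 65.00).
flange: A = 120 × 32 = 3840.00, centroid at (60.00, 146.00).
ΣA = 8520.00 mm²
ΣAX̄ = (4680.00)(60.00) + (3840.00)(60.00) = 511200.00 mm³
ΣAȲ = (4680.00)(65.00) + (3840.00)(146.00) = 864840.00 mm³
X̄ = 511200.00 / 8520.00 = 60.00 mm
Ȳ = 864840.00 / 8520.00 = 101.51 mm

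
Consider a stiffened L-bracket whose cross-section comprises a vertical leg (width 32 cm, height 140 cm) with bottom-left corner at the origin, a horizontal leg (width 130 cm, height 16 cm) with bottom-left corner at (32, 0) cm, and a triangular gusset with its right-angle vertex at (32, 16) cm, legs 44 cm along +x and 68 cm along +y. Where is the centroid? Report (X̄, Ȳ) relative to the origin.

X̄ = 42.61 cm, Ȳ = 48.17 cm

Part | A | x̄ᵢ | ȳᵢ | A·x̄ᵢ | A·ȳᵢ
vertical leg | 4480.00 | 16.00 | 70.00 | 71680.00 | 313600.00
horizontal leg | 2080.00 | 97.00 | 8.00 | 201760.00 | 16640.00
gusset | 1496.00 | 46.67 | 38.67 | 69813.33 | 57845.33
Σ | 8056.00 |  |  | 343253.33 | 388085.33
X̄ = 343253.33 / 8056.00 = 42.61 cm
Ȳ = 388085.33 / 8056.00 = 48.17 cm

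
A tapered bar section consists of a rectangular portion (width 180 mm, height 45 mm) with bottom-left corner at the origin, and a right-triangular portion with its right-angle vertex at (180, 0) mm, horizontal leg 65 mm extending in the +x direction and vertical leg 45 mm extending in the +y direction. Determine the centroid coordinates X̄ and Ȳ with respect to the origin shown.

rectangular portion: A = 180 × 45 = 8100.00, centroid at (90.00, 22.50).
triangular portion: A = ½·65·45 = 1462.50, centroid at (201.67, 15.00).
ΣA = 9562.50 mm²
ΣAX̄ = (8100.00)(90.00) + (1462.50)(201.67) = 1023937.50 mm³
ΣAȲ = (8100.00)(22.50) + (1462.50)(15.00) = 204187.50 mm³
X̄ = 1023937.50 / 9562.50 = 107.08 mm
Ȳ = 204187.50 / 9562.50 = 21.35 mm

X̄ = 107.08 mm, Ȳ = 21.35 mm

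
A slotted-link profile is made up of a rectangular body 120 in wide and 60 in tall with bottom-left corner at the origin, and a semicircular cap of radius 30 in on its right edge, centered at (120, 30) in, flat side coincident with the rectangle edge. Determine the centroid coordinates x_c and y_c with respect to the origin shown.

x_c = 71.94 in, y_c = 30.00 in

rectangular body: A = 120 × 60 = 7200.00, centroid at (60.00, 30.00).
semicircular end: A = ½π·30² = 1413.72, centroid at (132.73, 30.00).
ΣA = 8613.72 in²
ΣAx_c = (7200.00)(60.00) + (1413.72)(132.73) = 619646.00 in³
ΣAy_c = (7200.00)(30.00) + (1413.72)(30.00) = 258411.50 in³
x_c = 619646.00 / 8613.72 = 71.94 in
y_c = 258411.50 / 8613.72 = 30.00 in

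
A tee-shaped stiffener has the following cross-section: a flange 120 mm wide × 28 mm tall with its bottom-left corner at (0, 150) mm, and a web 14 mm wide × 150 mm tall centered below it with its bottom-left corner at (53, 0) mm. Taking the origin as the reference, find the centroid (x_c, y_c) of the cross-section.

x_c = 60.00 mm, y_c = 129.77 mm

web: A = 14 × 150 = 2100.00, centroid at (60.00, 75.00).
flange: A = 120 × 28 = 3360.00, centroid at (60.00, 164.00).
ΣA = 5460.00 mm²
ΣAx_c = (2100.00)(60.00) + (3360.00)(60.00) = 327600.00 mm³
ΣAy_c = (2100.00)(75.00) + (3360.00)(164.00) = 708540.00 mm³
x_c = 327600.00 / 5460.00 = 60.00 mm
y_c = 708540.00 / 5460.00 = 129.77 mm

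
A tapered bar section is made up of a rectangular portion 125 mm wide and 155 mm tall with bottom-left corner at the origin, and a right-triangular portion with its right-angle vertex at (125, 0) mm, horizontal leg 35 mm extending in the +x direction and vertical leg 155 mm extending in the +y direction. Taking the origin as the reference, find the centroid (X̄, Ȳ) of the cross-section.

X̄ = 71.61 mm, Ȳ = 74.33 mm

rectangular portion: A = 125 × 155 = 19375.00, centroid at (62.50, 77.50).
triangular portion: A = ½·35·155 = 2712.50, centroid at (136.67, 51.67).
ΣA = 22087.50 mm²
ΣAX̄ = (19375.00)(62.50) + (2712.50)(136.67) = 1581645.83 mm³
ΣAȲ = (19375.00)(77.50) + (2712.50)(51.67) = 1641708.33 mm³
X̄ = 1581645.83 / 22087.50 = 71.61 mm
Ȳ = 1641708.33 / 22087.50 = 74.33 mm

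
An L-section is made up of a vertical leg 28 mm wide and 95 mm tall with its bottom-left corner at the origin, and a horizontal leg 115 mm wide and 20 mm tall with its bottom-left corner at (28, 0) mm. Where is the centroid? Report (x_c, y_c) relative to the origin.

vertical leg: A = 28 × 95 = 2660.00, centroid at (14.00, 47.50).
horizontal leg: A = 115 × 20 = 2300.00, centroid at (85.50, 10.00).
ΣA = 4960.00 mm²
ΣAx_c = (2660.00)(14.00) + (2300.00)(85.50) = 233890.00 mm³
ΣAy_c = (2660.00)(47.50) + (2300.00)(10.00) = 149350.00 mm³
x_c = 233890.00 / 4960.00 = 47.16 mm
y_c = 149350.00 / 4960.00 = 30.11 mm

x_c = 47.16 mm, y_c = 30.11 mm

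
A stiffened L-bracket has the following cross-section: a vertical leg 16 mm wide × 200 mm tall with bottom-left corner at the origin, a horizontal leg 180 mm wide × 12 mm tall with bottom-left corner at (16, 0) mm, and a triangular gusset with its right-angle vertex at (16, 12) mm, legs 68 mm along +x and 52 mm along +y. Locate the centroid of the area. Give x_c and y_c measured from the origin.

Part | A | x̄ᵢ | ȳᵢ | A·x̄ᵢ | A·ȳᵢ
vertical leg | 3200.00 | 8.00 | 100.00 | 25600.00 | 320000.00
horizontal leg | 2160.00 | 106.00 | 6.00 | 228960.00 | 12960.00
gusset | 1768.00 | 38.67 | 29.33 | 68362.67 | 51861.33
Σ | 7128.00 |  |  | 322922.67 | 384821.33
x_c = 322922.67 / 7128.00 = 45.30 mm
y_c = 384821.33 / 7128.00 = 53.99 mm

x_c = 45.30 mm, y_c = 53.99 mm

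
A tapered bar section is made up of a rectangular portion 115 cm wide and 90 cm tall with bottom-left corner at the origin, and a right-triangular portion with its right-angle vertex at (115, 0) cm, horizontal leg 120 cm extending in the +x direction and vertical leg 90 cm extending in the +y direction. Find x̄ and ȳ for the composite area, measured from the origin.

rectangular portion: A = 115 × 90 = 10350.00, centroid at (57.50, 45.00).
triangular portion: A = ½·120·90 = 5400.00, centroid at (155.00, 30.00).
ΣA = 15750.00 cm²
ΣAx̄ = (10350.00)(57.50) + (5400.00)(155.00) = 1432125.00 cm³
ΣAȳ = (10350.00)(45.00) + (5400.00)(30.00) = 627750.00 cm³
x̄ = 1432125.00 / 15750.00 = 90.93 cm
ȳ = 627750.00 / 15750.00 = 39.86 cm

x̄ = 90.93 cm, ȳ = 39.86 cm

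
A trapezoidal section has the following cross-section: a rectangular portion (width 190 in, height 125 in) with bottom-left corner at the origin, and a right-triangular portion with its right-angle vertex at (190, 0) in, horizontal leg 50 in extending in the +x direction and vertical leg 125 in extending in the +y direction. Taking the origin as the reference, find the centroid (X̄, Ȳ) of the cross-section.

rectangular portion: A = 190 × 125 = 23750.00, centroid at (95.00, 62.50).
triangular portion: A = ½·50·125 = 3125.00, centroid at (206.67, 41.67).
ΣA = 26875.00 in², ΣAX̄ = 2902083.33 in³, ΣAȲ = 1614583.33 in³.
X̄ = 2902083.33/26875.00 = 107.98 in; Ȳ = 1614583.33/26875.00 = 60.08 in.

X̄ = 107.98 in, Ȳ = 60.08 in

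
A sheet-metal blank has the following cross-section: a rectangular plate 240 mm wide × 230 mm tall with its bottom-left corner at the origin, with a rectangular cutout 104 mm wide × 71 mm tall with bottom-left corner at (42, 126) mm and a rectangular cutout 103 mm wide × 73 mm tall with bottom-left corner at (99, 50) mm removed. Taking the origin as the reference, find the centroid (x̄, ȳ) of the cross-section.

x̄ = 119.07 mm, ȳ = 111.80 mm

plate: A = 240 × 230 = 55200.00, centroid at (120.00, 115.00).
hole 1: A = −(104 × 71) = -7384.00, centroid at (94.00, 161.50).
hole 2: A = −(103 × 73) = -7519.00, centroid at (150.50, 86.50).
ΣA = 40297.00 mm²
ΣAx̄ = (55200.00)(120.00) + (-7384.00)(94.00) + (-7519.00)(150.50) = 4798294.50 mm³
ΣAȳ = (55200.00)(115.00) + (-7384.00)(161.50) + (-7519.00)(86.50) = 4505090.50 mm³
x̄ = 4798294.50 / 40297.00 = 119.07 mm
ȳ = 4505090.50 / 40297.00 = 111.80 mm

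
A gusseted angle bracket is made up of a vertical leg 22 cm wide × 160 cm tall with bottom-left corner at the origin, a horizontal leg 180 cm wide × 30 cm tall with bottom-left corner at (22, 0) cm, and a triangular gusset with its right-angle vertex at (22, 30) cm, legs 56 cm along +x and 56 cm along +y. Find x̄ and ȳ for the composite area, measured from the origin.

x̄ = 67.44 cm, ȳ = 41.85 cm

vertical leg: A = 22 × 160 = 3520.00, centroid at (11.00, 80.00).
horizontal leg: A = 180 × 30 = 5400.00, centroid at (112.00, 15.00).
gusset: A = ½·56·56 = 1568.00, centroid at (40.67, 48.67).
ΣA = 10488.00 cm², ΣAx̄ = 707285.33 cm³, ΣAȳ = 438909.33 cm³.
x̄ = 707285.33/10488.00 = 67.44 cm; ȳ = 438909.33/10488.00 = 41.85 cm.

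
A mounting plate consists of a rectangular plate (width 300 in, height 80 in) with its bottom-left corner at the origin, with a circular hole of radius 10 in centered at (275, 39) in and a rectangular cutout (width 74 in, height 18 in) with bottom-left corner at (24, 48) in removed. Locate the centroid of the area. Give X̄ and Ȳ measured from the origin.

X̄ = 153.55 in, Ȳ = 39.00 in

plate: A = 300 × 80 = 24000.00, centroid at (150.00, 40.00).
hole 1: A = −π·10² = -314.16, centroid at (275.00, 39.00).
hole 2: A = −(74 × 18) = -1332.00, centroid at (61.00, 57.00).
ΣA = 22353.84 in²
ΣAX̄ = (24000.00)(150.00) + (-314.16)(275.00) + (-1332.00)(61.00) = 3432354.20 in³
ΣAȲ = (24000.00)(40.00) + (-314.16)(39.00) + (-1332.00)(57.00) = 871823.79 in³
X̄ = 3432354.20 / 22353.84 = 153.55 in
Ȳ = 871823.79 / 22353.84 = 39.00 in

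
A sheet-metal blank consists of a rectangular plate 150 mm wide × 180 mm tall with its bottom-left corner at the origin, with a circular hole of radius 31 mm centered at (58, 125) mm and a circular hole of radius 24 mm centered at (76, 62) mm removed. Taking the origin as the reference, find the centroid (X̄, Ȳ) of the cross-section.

X̄ = 77.23 mm, Ȳ = 87.52 mm

Part | A | x̄ᵢ | ȳᵢ | A·x̄ᵢ | A·ȳᵢ
plate | 27000.00 | 75.00 | 90.00 | 2025000.00 | 2430000.00
hole 1 | -3019.07 | 58.00 | 125.00 | -175106.09 | -377383.82
hole 2 | -1809.56 | 76.00 | 62.00 | -137526.36 | -112192.56
Σ | 22171.37 |  |  | 1712367.55 | 1940423.63
X̄ = 1712367.55 / 22171.37 = 77.23 mm
Ȳ = 1940423.63 / 22171.37 = 87.52 mm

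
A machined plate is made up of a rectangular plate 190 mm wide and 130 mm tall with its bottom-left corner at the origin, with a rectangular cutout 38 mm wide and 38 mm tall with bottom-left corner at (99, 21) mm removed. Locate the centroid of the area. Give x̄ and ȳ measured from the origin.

x̄ = 93.57 mm, ȳ = 66.55 mm

plate: A = 190 × 130 = 24700.00, centroid at (95.00, 65.00).
hole: A = −(38 × 38) = -1444.00, centroid at (118.00, 40.00).
ΣA = 23256.00 mm²
ΣAx̄ = (24700.00)(95.00) + (-1444.00)(118.00) = 2176108.00 mm³
ΣAȳ = (24700.00)(65.00) + (-1444.00)(40.00) = 1547740.00 mm³
x̄ = 2176108.00 / 23256.00 = 93.57 mm
ȳ = 1547740.00 / 23256.00 = 66.55 mm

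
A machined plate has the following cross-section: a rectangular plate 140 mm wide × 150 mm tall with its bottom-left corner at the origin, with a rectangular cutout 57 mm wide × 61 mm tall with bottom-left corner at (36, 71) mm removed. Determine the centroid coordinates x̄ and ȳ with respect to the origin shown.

plate: A = 140 × 150 = 21000.00, centroid at (70.00, 75.00).
hole: A = −(57 × 61) = -3477.00, centroid at (64.50, 101.50).
ΣA = 17523.00 mm², ΣAx̄ = 1245733.50 mm³, ΣAȳ = 1222084.50 mm³.
x̄ = 1245733.50/17523.00 = 71.09 mm; ȳ = 1222084.50/17523.00 = 69.74 mm.

x̄ = 71.09 mm, ȳ = 69.74 mm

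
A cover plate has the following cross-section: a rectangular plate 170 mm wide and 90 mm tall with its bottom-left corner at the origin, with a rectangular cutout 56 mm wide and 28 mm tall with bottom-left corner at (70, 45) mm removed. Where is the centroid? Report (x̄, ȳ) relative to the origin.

x̄ = 83.52 mm, ȳ = 43.40 mm

plate: A = 170 × 90 = 15300.00, centroid at (85.00, 45.00).
hole: A = −(56 × 28) = -1568.00, centroid at (98.00, 59.00).
ΣA = 13732.00 mm²
ΣAx̄ = (15300.00)(85.00) + (-1568.00)(98.00) = 1146836.00 mm³
ΣAȳ = (15300.00)(45.00) + (-1568.00)(59.00) = 595988.00 mm³
x̄ = 1146836.00 / 13732.00 = 83.52 mm
ȳ = 595988.00 / 13732.00 = 43.40 mm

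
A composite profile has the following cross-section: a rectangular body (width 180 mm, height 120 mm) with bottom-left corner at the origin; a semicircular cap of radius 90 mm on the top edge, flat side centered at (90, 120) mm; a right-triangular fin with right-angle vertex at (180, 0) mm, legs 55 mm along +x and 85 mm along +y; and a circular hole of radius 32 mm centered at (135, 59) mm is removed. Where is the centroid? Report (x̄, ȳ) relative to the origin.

rectangular body: A = 180 × 120 = 21600.00, centroid at (90.00, 60.00).
semicircular top: A = ½π·90² = 12723.45, centroid at (90.00, 158.20).
triangular fin: A = ½·55·85 = 2337.50, centroid at (198.33, 28.33).
hole: A = −π·32² = -3216.99, centroid at (135.00, 59.00).
ΣA = 33443.96 mm²
ΣAx̄ = (21600.00)(90.00) + (12723.45)(90.00) + (2337.50)(198.33) + (-3216.99)(135.00) = 3118420.92 mm³
ΣAȳ = (21600.00)(60.00) + (12723.45)(158.20) + (2337.50)(28.33) + (-3216.99)(59.00) = 3185240.73 mm³
x̄ = 3118420.92 / 33443.96 = 93.24 mm
ȳ = 3185240.73 / 33443.96 = 95.24 mm

x̄ = 93.24 mm, ȳ = 95.24 mm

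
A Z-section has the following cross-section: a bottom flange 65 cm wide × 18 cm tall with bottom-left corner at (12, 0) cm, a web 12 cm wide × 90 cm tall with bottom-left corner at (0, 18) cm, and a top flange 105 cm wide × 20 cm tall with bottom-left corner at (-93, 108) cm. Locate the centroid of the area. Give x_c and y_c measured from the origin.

Part | A | x̄ᵢ | ȳᵢ | A·x̄ᵢ | A·ȳᵢ
bottom flange | 1170.00 | 44.50 | 9.00 | 52065.00 | 10530.00
web | 1080.00 | 6.00 | 63.00 | 6480.00 | 68040.00
top flange | 2100.00 | -40.50 | 118.00 | -85050.00 | 247800.00
Σ | 4350.00 |  |  | -26505.00 | 326370.00
x_c = -26505.00 / 4350.00 = -6.09 cm
y_c = 326370.00 / 4350.00 = 75.03 cm

x_c = -6.09 cm, y_c = 75.03 cm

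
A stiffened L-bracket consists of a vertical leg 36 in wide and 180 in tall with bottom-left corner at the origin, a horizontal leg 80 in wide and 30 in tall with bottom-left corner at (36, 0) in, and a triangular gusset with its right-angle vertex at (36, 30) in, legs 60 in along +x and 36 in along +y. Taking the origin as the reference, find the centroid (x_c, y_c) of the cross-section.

x_c = 36.10 in, y_c = 66.72 in

vertical leg: A = 36 × 180 = 6480.00, centroid at (18.00, 90.00).
horizontal leg: A = 80 × 30 = 2400.00, centroid at (76.00, 15.00).
gusset: A = ½·60·36 = 1080.00, centroid at (56.00, 42.00).
ΣA = 9960.00 in², ΣAx_c = 359520.00 in³, ΣAy_c = 664560.00 in³.
x_c = 359520.00/9960.00 = 36.10 in; y_c = 664560.00/9960.00 = 66.72 in.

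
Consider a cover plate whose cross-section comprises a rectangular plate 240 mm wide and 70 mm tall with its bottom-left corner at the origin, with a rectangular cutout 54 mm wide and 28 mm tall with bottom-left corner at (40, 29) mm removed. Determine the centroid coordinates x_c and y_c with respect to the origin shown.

plate: A = 240 × 70 = 16800.00, centroid at (120.00, 35.00).
hole: A = −(54 × 28) = -1512.00, centroid at (67.00, 43.00).
ΣA = 15288.00 mm², ΣAx_c = 1914696.00 mm³, ΣAy_c = 522984.00 mm³.
x_c = 1914696.00/15288.00 = 125.24 mm; y_c = 522984.00/15288.00 = 34.21 mm.

x_c = 125.24 mm, y_c = 34.21 mm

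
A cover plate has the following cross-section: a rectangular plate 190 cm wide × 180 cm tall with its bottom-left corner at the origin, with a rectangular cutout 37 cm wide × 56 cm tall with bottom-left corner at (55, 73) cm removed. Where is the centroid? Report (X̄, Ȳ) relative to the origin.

plate: A = 190 × 180 = 34200.00, centroid at (95.00, 90.00).
hole: A = −(37 × 56) = -2072.00, centroid at (73.50, 101.00).
ΣA = 32128.00 cm²
ΣAX̄ = (34200.00)(95.00) + (-2072.00)(73.50) = 3096708.00 cm³
ΣAȲ = (34200.00)(90.00) + (-2072.00)(101.00) = 2868728.00 cm³
X̄ = 3096708.00 / 32128.00 = 96.39 cm
Ȳ = 2868728.00 / 32128.00 = 89.29 cm

X̄ = 96.39 cm, Ȳ = 89.29 cm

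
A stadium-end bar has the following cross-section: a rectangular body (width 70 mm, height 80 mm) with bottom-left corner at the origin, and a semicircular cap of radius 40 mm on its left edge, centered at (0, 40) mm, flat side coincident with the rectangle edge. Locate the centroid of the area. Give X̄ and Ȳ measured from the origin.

X̄ = 18.90 mm, Ȳ = 40.00 mm

Part | A | x̄ᵢ | ȳᵢ | A·x̄ᵢ | A·ȳᵢ
rectangular body | 5600.00 | 35.00 | 40.00 | 196000.00 | 224000.00
semicircular end | 2513.27 | -16.98 | 40.00 | -42666.67 | 100530.96
Σ | 8113.27 |  |  | 153333.33 | 324530.96
X̄ = 153333.33 / 8113.27 = 18.90 mm
Ȳ = 324530.96 / 8113.27 = 40.00 mm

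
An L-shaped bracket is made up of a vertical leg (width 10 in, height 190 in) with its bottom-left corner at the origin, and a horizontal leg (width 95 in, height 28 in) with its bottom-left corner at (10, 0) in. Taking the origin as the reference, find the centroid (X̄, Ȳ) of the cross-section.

vertical leg: A = 10 × 190 = 1900.00, centroid at (5.00, 95.00).
horizontal leg: A = 95 × 28 = 2660.00, centroid at (57.50, 14.00).
ΣA = 4560.00 in²
ΣAX̄ = (1900.00)(5.00) + (2660.00)(57.50) = 162450.00 in³
ΣAȲ = (1900.00)(95.00) + (2660.00)(14.00) = 217740.00 in³
X̄ = 162450.00 / 4560.00 = 35.62 in
Ȳ = 217740.00 / 4560.00 = 47.75 in

X̄ = 35.62 in, Ȳ = 47.75 in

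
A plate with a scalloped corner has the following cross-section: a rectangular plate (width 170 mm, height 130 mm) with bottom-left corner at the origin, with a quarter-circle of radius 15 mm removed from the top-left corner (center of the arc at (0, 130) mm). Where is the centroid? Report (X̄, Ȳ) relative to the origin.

Part | A | x̄ᵢ | ȳᵢ | A·x̄ᵢ | A·ȳᵢ
plate | 22100.00 | 85.00 | 65.00 | 1878500.00 | 1436500.00
removed quarter-circle | -176.71 | 6.37 | 123.63 | -1125.00 | -21847.90
Σ | 21923.29 |  |  | 1877375.00 | 1414652.10
X̄ = 1877375.00 / 21923.29 = 85.63 mm
Ȳ = 1414652.10 / 21923.29 = 64.53 mm

X̄ = 85.63 mm, Ȳ = 64.53 mm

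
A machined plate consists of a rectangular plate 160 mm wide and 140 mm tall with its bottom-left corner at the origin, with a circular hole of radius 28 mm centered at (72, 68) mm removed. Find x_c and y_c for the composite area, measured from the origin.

x_c = 80.99 mm, y_c = 70.25 mm

plate: A = 160 × 140 = 22400.00, centroid at (80.00, 70.00).
hole: A = −π·28² = -2463.01, centroid at (72.00, 68.00).
ΣA = 19936.99 mm²
ΣAx_c = (22400.00)(80.00) + (-2463.01)(72.00) = 1614663.38 mm³
ΣAy_c = (22400.00)(70.00) + (-2463.01)(68.00) = 1400515.41 mm³
x_c = 1614663.38 / 19936.99 = 80.99 mm
y_c = 1400515.41 / 19936.99 = 70.25 mm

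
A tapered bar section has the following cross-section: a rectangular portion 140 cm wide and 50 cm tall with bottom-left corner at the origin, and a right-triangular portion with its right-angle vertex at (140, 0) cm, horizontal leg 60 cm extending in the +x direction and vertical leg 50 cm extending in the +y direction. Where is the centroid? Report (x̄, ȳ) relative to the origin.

Part | A | x̄ᵢ | ȳᵢ | A·x̄ᵢ | A·ȳᵢ
rectangular portion | 7000.00 | 70.00 | 25.00 | 490000.00 | 175000.00
triangular portion | 1500.00 | 160.00 | 16.67 | 240000.00 | 25000.00
Σ | 8500.00 |  |  | 730000.00 | 200000.00
x̄ = 730000.00 / 8500.00 = 85.88 cm
ȳ = 200000.00 / 8500.00 = 23.53 cm

x̄ = 85.88 cm, ȳ = 23.53 cm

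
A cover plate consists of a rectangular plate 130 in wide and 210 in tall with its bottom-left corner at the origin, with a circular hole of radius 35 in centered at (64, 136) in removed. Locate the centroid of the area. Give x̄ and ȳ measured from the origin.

plate: A = 130 × 210 = 27300.00, centroid at (65.00, 105.00).
hole: A = −π·35² = -3848.45, centroid at (64.00, 136.00).
ΣA = 23451.55 in²
ΣAx̄ = (27300.00)(65.00) + (-3848.45)(64.00) = 1528199.14 in³
ΣAȳ = (27300.00)(105.00) + (-3848.45)(136.00) = 2343110.66 in³
x̄ = 1528199.14 / 23451.55 = 65.16 in
ȳ = 2343110.66 / 23451.55 = 99.91 in

x̄ = 65.16 in, ȳ = 99.91 in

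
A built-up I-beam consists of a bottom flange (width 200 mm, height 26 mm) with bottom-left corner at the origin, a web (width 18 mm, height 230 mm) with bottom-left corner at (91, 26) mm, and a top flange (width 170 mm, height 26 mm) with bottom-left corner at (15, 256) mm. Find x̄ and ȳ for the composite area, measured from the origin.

Part | A | x̄ᵢ | ȳᵢ | A·x̄ᵢ | A·ȳᵢ
bottom flange | 5200.00 | 100.00 | 13.00 | 520000.00 | 67600.00
web | 4140.00 | 100.00 | 141.00 | 414000.00 | 583740.00
top flange | 4420.00 | 100.00 | 269.00 | 442000.00 | 1188980.00
Σ | 13760.00 |  |  | 1376000.00 | 1840320.00
x̄ = 1376000.00 / 13760.00 = 100.00 mm
ȳ = 1840320.00 / 13760.00 = 133.74 mm

x̄ = 100.00 mm, ȳ = 133.74 mm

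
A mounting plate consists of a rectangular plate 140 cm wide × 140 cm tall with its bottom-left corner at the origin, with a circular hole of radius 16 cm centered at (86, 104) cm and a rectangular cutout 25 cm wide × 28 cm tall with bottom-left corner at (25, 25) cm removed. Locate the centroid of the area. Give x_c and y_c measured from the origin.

x_c = 70.55 cm, y_c = 69.69 cm

plate: A = 140 × 140 = 19600.00, centroid at (70.00, 70.00).
hole 1: A = −π·16² = -804.25, centroid at (86.00, 104.00).
hole 2: A = −(25 × 28) = -700.00, centroid at (37.50, 39.00).
ΣA = 18095.75 cm²
ΣAx_c = (19600.00)(70.00) + (-804.25)(86.00) + (-700.00)(37.50) = 1276584.70 cm³
ΣAy_c = (19600.00)(70.00) + (-804.25)(104.00) + (-700.00)(39.00) = 1261058.24 cm³
x_c = 1276584.70 / 18095.75 = 70.55 cm
y_c = 1261058.24 / 18095.75 = 69.69 cm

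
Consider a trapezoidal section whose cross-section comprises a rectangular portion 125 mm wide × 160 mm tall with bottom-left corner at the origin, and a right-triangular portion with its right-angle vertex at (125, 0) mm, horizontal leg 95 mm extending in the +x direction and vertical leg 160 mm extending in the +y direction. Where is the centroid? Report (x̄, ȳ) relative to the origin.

x̄ = 88.43 mm, ȳ = 72.66 mm

rectangular portion: A = 125 × 160 = 20000.00, centroid at (62.50, 80.00).
triangular portion: A = ½·95·160 = 7600.00, centroid at (156.67, 53.33).
ΣA = 27600.00 mm²
ΣAx̄ = (20000.00)(62.50) + (7600.00)(156.67) = 2440666.67 mm³
ΣAȳ = (20000.00)(80.00) + (7600.00)(53.33) = 2005333.33 mm³
x̄ = 2440666.67 / 27600.00 = 88.43 mm
ȳ = 2005333.33 / 27600.00 = 72.66 mm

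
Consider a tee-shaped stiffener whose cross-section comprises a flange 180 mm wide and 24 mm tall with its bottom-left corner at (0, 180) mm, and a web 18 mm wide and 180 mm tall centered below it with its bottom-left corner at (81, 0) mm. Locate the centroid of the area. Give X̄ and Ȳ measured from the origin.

web: A = 18 × 180 = 3240.00, centroid at (90.00, 90.00).
flange: A = 180 × 24 = 4320.00, centroid at (90.00, 192.00).
ΣA = 7560.00 mm², ΣAX̄ = 680400.00 mm³, ΣAȲ = 1121040.00 mm³.
X̄ = 680400.00/7560.00 = 90.00 mm; Ȳ = 1121040.00/7560.00 = 148.29 mm.

X̄ = 90.00 mm, Ȳ = 148.29 mm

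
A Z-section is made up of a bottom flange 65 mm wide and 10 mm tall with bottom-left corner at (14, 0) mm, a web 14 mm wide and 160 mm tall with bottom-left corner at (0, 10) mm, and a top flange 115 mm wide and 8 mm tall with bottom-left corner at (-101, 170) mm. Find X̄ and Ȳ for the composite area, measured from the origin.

X̄ = 1.54 mm, Ȳ = 95.78 mm

Part | A | x̄ᵢ | ȳᵢ | A·x̄ᵢ | A·ȳᵢ
bottom flange | 650.00 | 46.50 | 5.00 | 30225.00 | 3250.00
web | 2240.00 | 7.00 | 90.00 | 15680.00 | 201600.00
top flange | 920.00 | -43.50 | 174.00 | -40020.00 | 160080.00
Σ | 3810.00 |  |  | 5885.00 | 364930.00
X̄ = 5885.00 / 3810.00 = 1.54 mm
Ȳ = 364930.00 / 3810.00 = 95.78 mm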